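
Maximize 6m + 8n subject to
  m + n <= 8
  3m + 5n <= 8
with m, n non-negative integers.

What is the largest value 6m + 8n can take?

(m,n)=(1,1) is feasible, giving 14.
(m,n)=(2,0) is feasible, giving 12.
(m,n)=(0,1) is feasible, giving 8.
(m,n)=(1,0) is feasible, giving 6.
No feasible integer point exceeds 14.

14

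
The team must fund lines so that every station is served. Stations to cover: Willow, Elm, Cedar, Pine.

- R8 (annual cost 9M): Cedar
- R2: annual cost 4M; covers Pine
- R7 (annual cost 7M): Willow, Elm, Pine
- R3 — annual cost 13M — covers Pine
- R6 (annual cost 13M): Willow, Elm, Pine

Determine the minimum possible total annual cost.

16

Choose R8 and R7: together they cover Willow, Elm, Cedar, Pine — every station.
Total annual cost: 9 + 7 = 16.
No cover costs less than 16.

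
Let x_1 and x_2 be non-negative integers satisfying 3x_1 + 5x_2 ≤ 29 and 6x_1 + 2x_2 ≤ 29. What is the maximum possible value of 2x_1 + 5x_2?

27

Relaxing integrality, the LP optimum is 29.00 at (x_1,x_2) = (0, 5.8), which is not an integer point.
(x_1,x_2)=(1,5) is feasible, giving 27.
(x_1,x_2)=(0,5) is feasible, giving 25.
Maximum is 27 at (x_1,x_2)=(1,5).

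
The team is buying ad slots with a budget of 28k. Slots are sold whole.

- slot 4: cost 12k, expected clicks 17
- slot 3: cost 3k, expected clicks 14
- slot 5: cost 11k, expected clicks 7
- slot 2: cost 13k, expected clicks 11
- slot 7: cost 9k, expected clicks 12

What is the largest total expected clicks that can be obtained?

43

Allowing fractional choices, the relaxed optimum would be about 46.4, but ad slots are indivisible.
slot 4 + slot 3 + slot 5: cost 12 + 3 + 11 = 26 ≤ 28, expected clicks 17 + 14 + 7 = 38.
slot 4 + slot 3 + slot 2: cost 12 + 3 + 13 = 28 ≤ 28, expected clicks 17 + 14 + 11 = 42.
slot 4 + slot 3 + slot 7: cost 12 + 3 + 9 = 24 ≤ 28, expected clicks 17 + 14 + 12 = 43.
Best is slot 4, slot 3, and slot 7 with total expected clicks 43.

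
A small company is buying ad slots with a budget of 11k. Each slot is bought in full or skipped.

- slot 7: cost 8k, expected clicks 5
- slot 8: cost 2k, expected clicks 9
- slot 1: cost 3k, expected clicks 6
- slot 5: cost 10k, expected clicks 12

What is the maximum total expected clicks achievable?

15

This is an integer program with binary decision variables.
Allowing fractional choices, the relaxed optimum would be about 22.2, but ad slots are indivisible.
slot 7 + slot 8: cost 8 + 2 = 10 ≤ 11, expected clicks 5 + 9 = 14.
slot 8 + slot 1: cost 2 + 3 = 5 ≤ 11, expected clicks 9 + 6 = 15.
slot 5: cost 10 ≤ 11, expected clicks 12.
Best is slot 8 and slot 1 with total expected clicks 15.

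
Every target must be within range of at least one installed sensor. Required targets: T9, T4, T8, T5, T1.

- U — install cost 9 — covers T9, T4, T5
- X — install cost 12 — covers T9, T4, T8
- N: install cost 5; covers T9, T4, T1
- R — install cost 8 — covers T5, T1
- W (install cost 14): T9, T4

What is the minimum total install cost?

The greedy cost-per-new-target heuristic would pick N, R, and X for 25, but a cheaper cover exists.
Choose X and R: together they cover T9, T4, T8, T5, T1 — every target.
Total install cost: 12 + 8 = 20.
No cover costs less than 20.

20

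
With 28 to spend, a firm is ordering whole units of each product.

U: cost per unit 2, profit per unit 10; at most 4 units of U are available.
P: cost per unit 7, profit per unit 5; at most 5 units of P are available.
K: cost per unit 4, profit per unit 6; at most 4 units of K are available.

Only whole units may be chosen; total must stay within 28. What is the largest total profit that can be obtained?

Take 4×U and 4×K: cost 24 ≤ 28, profit 4·10 + 4·6 = 64.
U has the best ratio (10/2) and is taken to its limit of 4; remaining capacity is filled optimally with the others.

64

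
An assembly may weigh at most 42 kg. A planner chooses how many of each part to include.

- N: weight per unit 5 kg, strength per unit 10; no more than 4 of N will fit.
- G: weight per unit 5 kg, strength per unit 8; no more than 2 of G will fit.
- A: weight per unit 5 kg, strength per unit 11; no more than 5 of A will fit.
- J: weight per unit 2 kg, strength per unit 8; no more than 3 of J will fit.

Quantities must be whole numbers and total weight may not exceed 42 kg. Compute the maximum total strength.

This is a bounded integer knapsack.
3×N, 4×A, and 3×J: weight 41 ≤ 42, strength 3·10 + 4·11 + 3·8 = 98.
2×N, 5×A, and 3×J: weight 41 ≤ 42, strength 2·10 + 5·11 + 3·8 = 99.
Best is 99.

99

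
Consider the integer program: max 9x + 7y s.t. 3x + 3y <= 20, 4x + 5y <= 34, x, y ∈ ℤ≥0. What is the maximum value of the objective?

The continuous relaxation peaks at (6.67, 0) with value 60.00; rounding to a feasible lattice point costs some objective.
(x,y)=(6,0): 3·6+3·0=18≤20, 4·6+5·0=24≤34, objective 54.
(x,y)=(5,1): 3·5+3·1=18≤20, 4·5+5·1=25≤34, objective 52.
Maximum is 54 at (x,y)=(6,0).

54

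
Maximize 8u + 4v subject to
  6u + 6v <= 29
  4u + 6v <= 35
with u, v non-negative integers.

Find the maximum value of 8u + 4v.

The continuous relaxation peaks at (4.83, 0) with value 38.67; rounding to a feasible lattice point costs some objective.
(u,v)=(4,0) is feasible, giving 32.
(u,v)=(3,1) is feasible, giving 28.
Maximum is 32 at (u,v)=(4,0).

32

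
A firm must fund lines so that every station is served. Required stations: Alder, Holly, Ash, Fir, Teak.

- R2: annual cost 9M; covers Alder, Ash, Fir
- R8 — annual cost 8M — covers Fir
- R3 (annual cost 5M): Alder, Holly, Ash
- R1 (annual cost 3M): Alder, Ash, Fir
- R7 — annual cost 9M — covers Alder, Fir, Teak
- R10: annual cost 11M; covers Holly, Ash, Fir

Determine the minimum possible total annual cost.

14

The greedy cost-per-new-station heuristic would pick R1, R3, and R7 for 17, but a cheaper cover exists.
Choose R3 and R7: together they cover Alder, Holly, Ash, Fir, Teak — every station.
Total annual cost: 5 + 9 = 14.
No cover costs less than 14.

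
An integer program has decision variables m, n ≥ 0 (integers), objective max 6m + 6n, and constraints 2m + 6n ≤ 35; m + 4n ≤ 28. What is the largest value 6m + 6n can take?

(m,n)=(17,0) is feasible, giving 102.
(m,n)=(16,0) is feasible, giving 96.
No feasible integer point exceeds 102.

102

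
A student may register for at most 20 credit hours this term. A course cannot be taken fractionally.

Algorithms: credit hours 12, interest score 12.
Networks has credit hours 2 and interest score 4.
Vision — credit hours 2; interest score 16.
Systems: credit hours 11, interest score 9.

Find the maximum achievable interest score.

Networks + Vision + Systems: credit hours 2 + 2 + 11 = 15 ≤ 20, interest score 4 + 16 + 9 = 29.
Algorithms + Networks + Vision: credit hours 12 + 2 + 2 = 16 ≤ 20, interest score 12 + 4 + 16 = 32.
Algorithms + Vision: credit hours 12 + 2 = 14 ≤ 20, interest score 12 + 16 = 28.
Best is Algorithms, Networks, and Vision with total interest score 32.

32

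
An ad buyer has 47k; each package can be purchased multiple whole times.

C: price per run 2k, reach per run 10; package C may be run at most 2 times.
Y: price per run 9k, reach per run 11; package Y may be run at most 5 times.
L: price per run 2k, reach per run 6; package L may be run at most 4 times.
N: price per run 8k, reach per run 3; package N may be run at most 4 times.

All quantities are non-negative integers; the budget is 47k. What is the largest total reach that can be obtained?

82

This is a bounded integer knapsack.
C has the best ratio (10/2); taking only C gives at most 2×10 = 20 (stopped by the supply cap of 2).
Mixing does better — 2×C, 4×Y, and 3×L: price 46 ≤ 47, reach 2·10 + 4·11 + 3·6 = 82.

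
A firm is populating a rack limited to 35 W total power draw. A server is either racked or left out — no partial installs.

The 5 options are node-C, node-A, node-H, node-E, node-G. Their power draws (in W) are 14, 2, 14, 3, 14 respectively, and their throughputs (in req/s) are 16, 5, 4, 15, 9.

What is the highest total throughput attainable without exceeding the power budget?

45

Allowing fractional choices, the relaxed optimum would be about 45.6, but servers are indivisible.
node-C + node-E + node-G: power draw 14 + 3 + 14 = 31 ≤ 35, throughput 16 + 15 + 9 = 40.
node-C + node-A + node-E + node-G: power draw 14 + 2 + 3 + 14 = 33 ≤ 35, throughput 16 + 5 + 15 + 9 = 45.
Best is node-C, node-A, node-E, and node-G with total throughput 45.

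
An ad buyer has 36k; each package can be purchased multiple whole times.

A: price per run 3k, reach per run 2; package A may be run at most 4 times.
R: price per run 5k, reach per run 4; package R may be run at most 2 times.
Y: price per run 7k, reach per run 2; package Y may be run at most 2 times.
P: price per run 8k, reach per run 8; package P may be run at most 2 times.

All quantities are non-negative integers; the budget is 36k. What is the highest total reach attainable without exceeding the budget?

This is a bounded integer knapsack.
P has the best ratio (8/8); taking only P gives at most 2×8 = 16 (stopped by the supply cap of 2).
Mixing does better — 3×A, 2×R, and 2×P: price 35 ≤ 36, reach 3·2 + 2·4 + 2·8 = 30.

30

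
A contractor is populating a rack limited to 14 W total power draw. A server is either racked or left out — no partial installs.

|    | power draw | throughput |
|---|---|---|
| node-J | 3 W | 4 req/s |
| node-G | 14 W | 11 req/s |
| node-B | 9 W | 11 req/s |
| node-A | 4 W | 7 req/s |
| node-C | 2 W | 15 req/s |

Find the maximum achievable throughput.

30

node-J + node-B + node-C: power draw 3 + 9 + 2 = 14 ≤ 14, throughput 4 + 11 + 15 = 30.
node-B + node-C: power draw 9 + 2 = 11 ≤ 14, throughput 11 + 15 = 26.
node-J + node-A + node-C: power draw 3 + 4 + 2 = 9 ≤ 14, throughput 4 + 7 + 15 = 26.
Best is node-J, node-B, and node-C with total throughput 30.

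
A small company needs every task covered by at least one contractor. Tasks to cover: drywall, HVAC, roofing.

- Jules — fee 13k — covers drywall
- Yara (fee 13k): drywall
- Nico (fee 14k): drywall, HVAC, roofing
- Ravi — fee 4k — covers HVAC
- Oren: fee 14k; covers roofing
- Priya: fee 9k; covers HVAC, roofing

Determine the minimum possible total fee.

The greedy cost-per-new-task heuristic would pick Ravi and Nico for 18, but a cheaper cover exists.
Nico alone covers drywall, HVAC, roofing — every task.
Total fee: 14.
No cover costs less than 14.

14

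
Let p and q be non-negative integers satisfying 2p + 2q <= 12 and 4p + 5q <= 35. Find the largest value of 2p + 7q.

(p,q)=(0,6): 2·0+2·6=12≤12, 4·0+5·6=30≤35, objective 42.
(p,q)=(1,5): 2·1+2·5=12≤12, 4·1+5·5=29≤35, objective 37.
(p,q)=(0,5): 2·0+2·5=10≤12, 4·0+5·5=25≤35, objective 35.
Maximum is 42 at (p,q)=(0,6).

42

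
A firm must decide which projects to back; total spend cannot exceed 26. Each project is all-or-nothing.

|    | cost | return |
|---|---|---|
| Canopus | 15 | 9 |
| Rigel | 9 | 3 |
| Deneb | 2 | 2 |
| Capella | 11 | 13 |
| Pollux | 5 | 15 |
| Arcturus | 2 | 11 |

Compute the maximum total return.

41

This is an integer program with binary decision variables.
Allowing fractional choices, the relaxed optimum would be about 44.6, but projects are indivisible.
Deneb + Capella + Pollux + Arcturus: cost 2 + 11 + 5 + 2 = 20 ≤ 26, return 2 + 13 + 15 + 11 = 41.
Capella + Pollux + Arcturus: cost 11 + 5 + 2 = 18 ≤ 26, return 13 + 15 + 11 = 39.
Best is Deneb, Capella, Pollux, and Arcturus with total return 41.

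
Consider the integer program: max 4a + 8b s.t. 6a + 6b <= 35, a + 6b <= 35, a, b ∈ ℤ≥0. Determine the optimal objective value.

40

Relaxing integrality, the LP optimum is 46.67 at (a,b) = (0, 5.83), which is not an integer point.
(a,b)=(0,5): 6·0+6·5=30≤35, 1·0+6·5=30≤35, objective 40.
(a,b)=(1,4): 6·1+6·4=30≤35, 1·1+6·4=25≤35, objective 36.
(a,b)=(0,4): 6·0+6·4=24≤35, 1·0+6·4=24≤35, objective 32.
The best lattice point is (0,5), giving 40.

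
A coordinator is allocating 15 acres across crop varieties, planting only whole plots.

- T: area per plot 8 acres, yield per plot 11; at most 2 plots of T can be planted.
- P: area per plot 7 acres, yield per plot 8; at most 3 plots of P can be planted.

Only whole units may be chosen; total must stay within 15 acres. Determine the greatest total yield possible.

T has the best ratio (11/8); taking only T gives at most 1×11 = 11 (stopped by the area limit).
Mixing does better — 1×T and 1×P: area 15 ≤ 15, yield 1·11 + 1·8 = 19.

19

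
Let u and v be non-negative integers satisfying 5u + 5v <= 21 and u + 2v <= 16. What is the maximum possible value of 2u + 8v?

32

Relaxing integrality, the LP optimum is 33.60 at (u,v) = (0, 4.2), which is not an integer point.
(u,v)=(0,4) is feasible, giving 32.
(u,v)=(1,3) is feasible, giving 26.
Maximum is 32 at (u,v)=(0,4).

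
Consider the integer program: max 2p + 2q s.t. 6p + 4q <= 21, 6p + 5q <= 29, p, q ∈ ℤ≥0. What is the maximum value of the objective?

10

Relaxing integrality, the LP optimum is 10.50 at (p,q) = (0, 5.25), which is not an integer point.
(p,q)=(0,5): 6·0+4·5=20≤21, 6·0+5·5=25≤29, objective 10.
(p,q)=(0,4): 6·0+4·4=16≤21, 6·0+5·4=20≤29, objective 8.
Maximum is 10 at (p,q)=(0,5).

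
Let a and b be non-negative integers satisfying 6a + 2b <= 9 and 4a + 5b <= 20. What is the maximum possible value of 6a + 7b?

Relaxing integrality, the LP optimum is 28.09 at (a,b) = (0.227, 3.82), which is not an integer point.
(a,b)=(0,4) is feasible, giving 28.
(a,b)=(0,3) is feasible, giving 21.
(a,b)=(0,2) is feasible, giving 14.
No feasible integer point exceeds 28.

28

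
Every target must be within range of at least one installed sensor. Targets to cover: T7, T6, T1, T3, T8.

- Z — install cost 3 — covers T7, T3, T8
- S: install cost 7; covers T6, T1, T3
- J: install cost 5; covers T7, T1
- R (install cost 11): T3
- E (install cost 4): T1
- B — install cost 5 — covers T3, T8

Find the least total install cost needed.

10

Choose Z and S: together they cover T7, T6, T1, T3, T8 — every target.
Total install cost: 3 + 7 = 10.
No cover costs less than 10.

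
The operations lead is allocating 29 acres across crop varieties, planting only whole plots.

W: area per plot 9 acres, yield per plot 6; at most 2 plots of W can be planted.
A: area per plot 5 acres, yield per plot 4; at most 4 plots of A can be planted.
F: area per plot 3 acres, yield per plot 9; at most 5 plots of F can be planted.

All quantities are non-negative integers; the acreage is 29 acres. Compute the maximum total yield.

F has the best ratio (9/3); taking only F gives at most 5×9 = 45 (stopped by the supply cap of 5).
Mixing does better — 1×W, 1×A, and 5×F: area 29 ≤ 29, yield 1·6 + 1·4 + 5·9 = 55.

55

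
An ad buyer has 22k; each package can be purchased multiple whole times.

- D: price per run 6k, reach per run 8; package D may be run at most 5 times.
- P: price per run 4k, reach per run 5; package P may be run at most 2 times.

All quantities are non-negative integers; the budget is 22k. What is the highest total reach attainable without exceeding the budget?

D has the best ratio (8/6); taking only D gives at most 3×8 = 24 (stopped by the price limit).
Mixing does better — 3×D and 1×P: price 22 ≤ 22, reach 3·8 + 1·5 = 29.

29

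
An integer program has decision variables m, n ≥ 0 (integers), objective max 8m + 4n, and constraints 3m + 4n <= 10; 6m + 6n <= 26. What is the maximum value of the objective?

(m,n)=(3,0): 3·3+4·0=9≤10, 6·3+6·0=18≤26, objective 24.
(m,n)=(2,1): 3·2+4·1=10≤10, 6·2+6·1=18≤26, objective 20.
(m,n)=(2,0): 3·2+4·0=6≤10, 6·2+6·0=12≤26, objective 16.
No feasible integer point exceeds 24.

24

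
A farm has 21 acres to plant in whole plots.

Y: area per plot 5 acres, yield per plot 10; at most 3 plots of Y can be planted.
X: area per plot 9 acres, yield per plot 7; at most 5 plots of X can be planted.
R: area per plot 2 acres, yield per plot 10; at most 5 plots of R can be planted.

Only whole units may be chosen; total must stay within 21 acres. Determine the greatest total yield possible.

This is a bounded integer knapsack.
Take 2×Y and 5×R: area 20 ≤ 21, yield 2·10 + 5·10 = 70.
R has the best ratio (10/2) and is taken to its limit of 5; remaining capacity is filled optimally with the others.

70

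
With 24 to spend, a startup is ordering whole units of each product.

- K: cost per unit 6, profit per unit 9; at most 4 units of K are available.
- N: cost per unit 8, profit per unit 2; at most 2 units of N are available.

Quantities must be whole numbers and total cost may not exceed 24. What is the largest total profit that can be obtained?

4×K: cost 24 ≤ 24, profit 4·9 = 36.
3×K: cost 18 ≤ 24, profit 3·9 = 27.
Best is 36.

36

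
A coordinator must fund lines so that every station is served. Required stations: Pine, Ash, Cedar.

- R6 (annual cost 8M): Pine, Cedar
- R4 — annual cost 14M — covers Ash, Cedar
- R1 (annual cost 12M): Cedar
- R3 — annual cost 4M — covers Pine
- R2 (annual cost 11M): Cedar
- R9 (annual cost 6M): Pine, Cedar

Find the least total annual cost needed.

This is a weighted set-cover instance.
The greedy cost-per-new-station heuristic would pick R9 and R4 for 20, but a cheaper cover exists.
Choose R4 and R3: together they cover Pine, Ash, Cedar — every station.
Total annual cost: 14 + 4 = 18.
No cover costs less than 18.

18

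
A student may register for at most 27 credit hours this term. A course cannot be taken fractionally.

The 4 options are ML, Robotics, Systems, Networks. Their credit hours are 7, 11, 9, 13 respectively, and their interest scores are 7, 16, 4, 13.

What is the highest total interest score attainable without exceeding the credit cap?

29

Robotics + Networks: credit hours 11 + 13 = 24 ≤ 27, interest score 16 + 13 = 29.
ML + Robotics + Systems: credit hours 7 + 11 + 9 = 27 ≤ 27, interest score 7 + 16 + 4 = 27.
ML + Robotics: credit hours 7 + 11 = 18 ≤ 27, interest score 7 + 16 = 23.
Best is Robotics and Networks with total interest score 29.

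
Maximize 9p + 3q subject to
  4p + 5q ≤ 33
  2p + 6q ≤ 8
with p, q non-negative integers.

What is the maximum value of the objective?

36

(p,q)=(4,0) is feasible, giving 36.
(p,q)=(3,0) is feasible, giving 27.
Maximum is 36 at (p,q)=(4,0).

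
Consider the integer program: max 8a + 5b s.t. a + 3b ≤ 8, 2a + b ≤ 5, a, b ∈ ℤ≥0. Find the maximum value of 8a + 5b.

21

The continuous relaxation peaks at (1.4, 2.2) with value 22.20; rounding to a feasible lattice point costs some objective.
(a,b)=(2,1): 1·2+3·1=5≤8, 2·2+1·1=5≤5, objective 21.
(a,b)=(1,2): 1·1+3·2=7≤8, 2·1+1·2=4≤5, objective 18.
(a,b)=(2,0): 1·2+3·0=2≤8, 2·2+1·0=4≤5, objective 16.
No feasible integer point exceeds 21.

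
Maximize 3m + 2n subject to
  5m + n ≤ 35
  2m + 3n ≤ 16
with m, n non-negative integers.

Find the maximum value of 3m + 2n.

(m,n)=(7,0): 5·7+1·0=35≤35, 2·7+3·0=14≤16, objective 21.
(m,n)=(6,1): 5·6+1·1=31≤35, 2·6+3·1=15≤16, objective 20.
The best lattice point is (7,0), giving 21.

21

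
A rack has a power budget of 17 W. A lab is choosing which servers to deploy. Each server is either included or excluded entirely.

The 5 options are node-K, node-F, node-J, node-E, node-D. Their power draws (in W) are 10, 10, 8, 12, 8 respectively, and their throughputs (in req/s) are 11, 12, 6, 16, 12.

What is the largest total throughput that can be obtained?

Allowing fractional choices, the relaxed optimum would be about 24.0, but servers are indivisible.
node-E: power draw 12 ≤ 17, throughput 16.
node-D: power draw 8 ≤ 17, throughput 12.
node-J + node-D: power draw 8 + 8 = 16 ≤ 17, throughput 6 + 12 = 18.
Best is node-J and node-D with total throughput 18.

18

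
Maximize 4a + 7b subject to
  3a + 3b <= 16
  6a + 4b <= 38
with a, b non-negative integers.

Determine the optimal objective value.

35

Relaxing integrality, the LP optimum is 37.33 at (a,b) = (0, 5.33), which is not an integer point.
(a,b)=(0,5): 3·0+3·5=15≤16, 6·0+4·5=20≤38, objective 35.
(a,b)=(1,4): 3·1+3·4=15≤16, 6·1+4·4=22≤38, objective 32.
(a,b)=(0,4): 3·0+3·4=12≤16, 6·0+4·4=16≤38, objective 28.
No feasible integer point exceeds 35.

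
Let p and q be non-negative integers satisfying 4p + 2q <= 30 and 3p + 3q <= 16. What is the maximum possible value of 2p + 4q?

20

The continuous relaxation peaks at (0, 5.33) with value 21.33; rounding to a feasible lattice point costs some objective.
(p,q)=(0,5): 4·0+2·5=10≤30, 3·0+3·5=15≤16, objective 20.
(p,q)=(1,4): 4·1+2·4=12≤30, 3·1+3·4=15≤16, objective 18.
(p,q)=(0,4): 4·0+2·4=8≤30, 3·0+3·4=12≤16, objective 16.
No feasible integer point exceeds 20.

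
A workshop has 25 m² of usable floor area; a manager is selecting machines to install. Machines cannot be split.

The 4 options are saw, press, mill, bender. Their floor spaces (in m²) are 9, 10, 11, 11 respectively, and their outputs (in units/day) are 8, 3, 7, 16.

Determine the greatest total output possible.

24

Allowing fractional choices, the relaxed optimum would be about 27.2, but machines are indivisible.
saw + bender: floor space 9 + 11 = 20 ≤ 25, output 8 + 16 = 24.
press + bender: floor space 10 + 11 = 21 ≤ 25, output 3 + 16 = 19.
mill + bender: floor space 11 + 11 = 22 ≤ 25, output 7 + 16 = 23.
Best is saw and bender with total output 24.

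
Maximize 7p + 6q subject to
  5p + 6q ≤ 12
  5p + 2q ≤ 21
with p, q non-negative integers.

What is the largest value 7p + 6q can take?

14

The continuous relaxation peaks at (2.4, 0) with value 16.80; rounding to a feasible lattice point costs some objective.
(p,q)=(2,0): 5·2+6·0=10≤12, 5·2+2·0=10≤21, objective 14.
(p,q)=(1,1): 5·1+6·1=11≤12, 5·1+2·1=7≤21, objective 13.
The best lattice point is (2,0), giving 14.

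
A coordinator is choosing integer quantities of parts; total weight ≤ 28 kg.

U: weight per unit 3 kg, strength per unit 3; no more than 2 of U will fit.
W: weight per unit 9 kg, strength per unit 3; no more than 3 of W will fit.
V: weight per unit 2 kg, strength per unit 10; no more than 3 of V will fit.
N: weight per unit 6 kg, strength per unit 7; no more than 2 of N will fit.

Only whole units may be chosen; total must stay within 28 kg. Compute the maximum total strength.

50

Take 2×U, 3×V, and 2×N: weight 24 ≤ 28, strength 2·3 + 3·10 + 2·7 = 50.
V has the best ratio (10/2) and is taken to its limit of 3; remaining capacity is filled optimally with the others.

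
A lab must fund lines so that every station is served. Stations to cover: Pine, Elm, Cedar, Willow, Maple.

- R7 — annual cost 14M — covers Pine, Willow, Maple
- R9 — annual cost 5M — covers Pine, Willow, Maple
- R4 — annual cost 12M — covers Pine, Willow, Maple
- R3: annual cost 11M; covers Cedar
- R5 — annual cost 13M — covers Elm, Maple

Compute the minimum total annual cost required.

Choose R9, R3, and R5: together they cover Pine, Elm, Cedar, Willow, Maple — every station.
Total annual cost: 5 + 11 + 13 = 29.
No cover costs less than 29.

29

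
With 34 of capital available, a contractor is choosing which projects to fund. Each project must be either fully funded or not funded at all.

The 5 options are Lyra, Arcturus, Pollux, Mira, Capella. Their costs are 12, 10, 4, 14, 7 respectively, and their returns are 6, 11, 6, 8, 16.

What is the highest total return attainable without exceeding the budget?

39

Allowing fractional choices, the relaxed optimum would be about 40.4, but projects are indivisible.
Lyra + Arcturus + Pollux + Capella: cost 12 + 10 + 4 + 7 = 33 ≤ 34, return 6 + 11 + 6 + 16 = 39.
Arcturus + Mira + Capella: cost 10 + 14 + 7 = 31 ≤ 34, return 11 + 8 + 16 = 35.
Best is Lyra, Arcturus, Pollux, and Capella with total return 39.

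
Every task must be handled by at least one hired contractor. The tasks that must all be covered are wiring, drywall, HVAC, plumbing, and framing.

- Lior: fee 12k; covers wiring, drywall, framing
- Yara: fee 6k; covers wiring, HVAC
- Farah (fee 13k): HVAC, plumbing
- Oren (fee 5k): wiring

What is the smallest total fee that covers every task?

25

The greedy cost-per-new-task heuristic would pick Yara, Lior, and Farah for 31, but a cheaper cover exists.
Choose Lior and Farah: together they cover wiring, drywall, HVAC, plumbing, framing — every task.
Total fee: 12 + 13 = 25.
No cover costs less than 25.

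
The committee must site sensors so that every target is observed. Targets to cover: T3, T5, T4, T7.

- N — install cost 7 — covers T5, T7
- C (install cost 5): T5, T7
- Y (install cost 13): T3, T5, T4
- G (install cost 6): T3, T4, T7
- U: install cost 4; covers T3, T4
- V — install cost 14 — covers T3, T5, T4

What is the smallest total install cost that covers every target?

This is an integer covering problem.
Choose C and U: together they cover T3, T5, T4, T7 — every target.
Total install cost: 5 + 4 = 9.

9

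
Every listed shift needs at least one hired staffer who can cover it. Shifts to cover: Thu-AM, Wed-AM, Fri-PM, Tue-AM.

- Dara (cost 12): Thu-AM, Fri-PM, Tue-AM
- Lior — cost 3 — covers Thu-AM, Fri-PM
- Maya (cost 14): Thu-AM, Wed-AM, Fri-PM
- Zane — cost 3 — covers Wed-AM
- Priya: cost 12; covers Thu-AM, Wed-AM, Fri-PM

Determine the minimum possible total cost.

15

The greedy cost-per-new-shift heuristic would pick Lior, Zane, and Dara for 18, but a cheaper cover exists.
Choose Dara and Zane: together they cover Thu-AM, Wed-AM, Fri-PM, Tue-AM — every shift.
Total cost: 12 + 3 = 15.
No cover costs less than 15.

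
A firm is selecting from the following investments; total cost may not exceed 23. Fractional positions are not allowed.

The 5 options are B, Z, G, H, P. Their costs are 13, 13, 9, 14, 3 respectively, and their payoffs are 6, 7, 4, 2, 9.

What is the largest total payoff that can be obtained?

16

Treat it as a binary knapsack problem.
Z + P: cost 13 + 3 = 16 ≤ 23, payoff 7 + 9 = 16.
B + P: cost 13 + 3 = 16 ≤ 23, payoff 6 + 9 = 15.
G + P: cost 9 + 3 = 12 ≤ 23, payoff 4 + 9 = 13.
Best is Z and P with total payoff 16.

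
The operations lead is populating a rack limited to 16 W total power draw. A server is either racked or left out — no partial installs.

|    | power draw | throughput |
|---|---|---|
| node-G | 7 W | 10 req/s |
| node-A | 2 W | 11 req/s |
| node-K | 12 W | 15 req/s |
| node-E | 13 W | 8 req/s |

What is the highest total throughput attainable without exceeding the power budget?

node-G + node-A: power draw 7 + 2 = 9 ≤ 16, throughput 10 + 11 = 21.
node-A + node-E: power draw 2 + 13 = 15 ≤ 16, throughput 11 + 8 = 19.
node-A + node-K: power draw 2 + 12 = 14 ≤ 16, throughput 11 + 15 = 26.
Best is node-A and node-K with total throughput 26.

26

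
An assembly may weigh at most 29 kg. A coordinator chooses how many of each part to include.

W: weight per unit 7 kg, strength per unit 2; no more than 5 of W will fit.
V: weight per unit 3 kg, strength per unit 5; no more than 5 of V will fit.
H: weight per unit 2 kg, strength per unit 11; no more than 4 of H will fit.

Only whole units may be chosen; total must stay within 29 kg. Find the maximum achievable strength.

69

Take 5×V and 4×H: weight 23 ≤ 29, strength 5·5 + 4·11 = 69.
H has the best ratio (11/2) and is taken to its limit of 4; remaining capacity is filled optimally with the others.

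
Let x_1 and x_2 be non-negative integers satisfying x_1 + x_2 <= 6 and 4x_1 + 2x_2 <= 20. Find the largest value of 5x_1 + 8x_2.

48

(x_1,x_2)=(0,6): 1·0+1·6=6≤6, 4·0+2·6=12≤20, objective 48.
(x_1,x_2)=(1,5): 1·1+1·5=6≤6, 4·1+2·5=14≤20, objective 45.
No feasible integer point exceeds 48.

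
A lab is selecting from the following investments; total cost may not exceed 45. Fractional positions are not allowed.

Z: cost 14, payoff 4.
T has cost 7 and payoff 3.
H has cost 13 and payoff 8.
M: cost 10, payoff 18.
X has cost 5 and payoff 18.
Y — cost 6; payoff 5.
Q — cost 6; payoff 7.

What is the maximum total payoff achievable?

Allowing fractional choices, the relaxed optimum would be about 58.1, but investments are indivisible.
T + H + M + X + Q: cost 7 + 13 + 10 + 5 + 6 = 41 ≤ 45, payoff 3 + 8 + 18 + 18 + 7 = 54.
H + M + X + Y + Q: cost 13 + 10 + 5 + 6 + 6 = 40 ≤ 45, payoff 8 + 18 + 18 + 5 + 7 = 56.
Best is H, M, X, Y, and Q with total payoff 56.

56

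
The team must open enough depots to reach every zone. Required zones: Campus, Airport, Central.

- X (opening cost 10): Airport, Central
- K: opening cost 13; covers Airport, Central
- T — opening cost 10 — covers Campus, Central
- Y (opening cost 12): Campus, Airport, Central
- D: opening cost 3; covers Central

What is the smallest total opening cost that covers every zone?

12

The greedy cost-per-new-zone heuristic would pick D and Y for 15, but a cheaper cover exists.
Y alone covers Campus, Airport, Central — every zone.
Total opening cost: 12.
No cover costs less than 12.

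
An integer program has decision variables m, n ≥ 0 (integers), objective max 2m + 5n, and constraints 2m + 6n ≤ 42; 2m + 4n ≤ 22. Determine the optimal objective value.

(m,n)=(1,5) is feasible, giving 27.
(m,n)=(0,5) is feasible, giving 25.
(m,n)=(2,4) is feasible, giving 24.
(m,n)=(1,4) is feasible, giving 22.
Maximum is 27 at (m,n)=(1,5).

27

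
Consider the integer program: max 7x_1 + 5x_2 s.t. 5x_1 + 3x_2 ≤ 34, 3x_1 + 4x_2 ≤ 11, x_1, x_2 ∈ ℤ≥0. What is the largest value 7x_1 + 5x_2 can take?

The continuous relaxation peaks at (3.67, 0) with value 25.67; rounding to a feasible lattice point costs some objective.
(x_1,x_2)=(3,0) is feasible, giving 21.
(x_1,x_2)=(2,1) is feasible, giving 19.
(x_1,x_2)=(2,0) is feasible, giving 14.
The best lattice point is (3,0), giving 21.

21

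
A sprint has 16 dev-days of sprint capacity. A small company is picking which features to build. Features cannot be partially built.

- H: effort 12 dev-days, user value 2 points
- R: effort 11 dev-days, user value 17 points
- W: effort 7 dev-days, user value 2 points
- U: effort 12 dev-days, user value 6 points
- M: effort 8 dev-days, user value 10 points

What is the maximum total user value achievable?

This is a 0-1 knapsack instance.
Allowing fractional choices, the relaxed optimum would be about 23.2, but features are indivisible.
W + M: effort 7 + 8 = 15 ≤ 16, user value 2 + 10 = 12.
M: effort 8 ≤ 16, user value 10.
R: effort 11 ≤ 16, user value 17.
Best is R with total user value 17.

17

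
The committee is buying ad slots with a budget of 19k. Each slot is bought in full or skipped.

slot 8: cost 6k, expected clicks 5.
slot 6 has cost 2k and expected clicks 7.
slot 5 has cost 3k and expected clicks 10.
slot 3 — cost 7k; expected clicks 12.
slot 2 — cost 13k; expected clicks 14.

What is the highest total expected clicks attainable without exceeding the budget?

34

Allowing fractional choices, the relaxed optimum would be about 36.5, but ad slots are indivisible.
slot 6 + slot 5 + slot 2: cost 2 + 3 + 13 = 18 ≤ 19, expected clicks 7 + 10 + 14 = 31.
slot 8 + slot 6 + slot 5 + slot 3: cost 6 + 2 + 3 + 7 = 18 ≤ 19, expected clicks 5 + 7 + 10 + 12 = 34.
slot 6 + slot 5 + slot 3: cost 2 + 3 + 7 = 12 ≤ 19, expected clicks 7 + 10 + 12 = 29.
Best is slot 8, slot 6, slot 5, and slot 3 with total expected clicks 34.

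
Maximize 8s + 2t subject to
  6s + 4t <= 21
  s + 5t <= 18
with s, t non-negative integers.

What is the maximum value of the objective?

(s,t)=(3,0): 6·3+4·0=18≤21, 1·3+5·0=3≤18, objective 24.
(s,t)=(2,1): 6·2+4·1=16≤21, 1·2+5·1=7≤18, objective 18.
(s,t)=(2,0): 6·2+4·0=12≤21, 1·2+5·0=2≤18, objective 16.
Maximum is 24 at (s,t)=(3,0).

24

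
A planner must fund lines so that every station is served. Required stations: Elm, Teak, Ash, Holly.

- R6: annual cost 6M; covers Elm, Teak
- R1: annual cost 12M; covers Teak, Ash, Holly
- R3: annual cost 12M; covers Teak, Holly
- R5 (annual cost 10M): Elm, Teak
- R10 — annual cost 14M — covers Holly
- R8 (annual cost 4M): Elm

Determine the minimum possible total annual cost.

The greedy cost-per-new-station heuristic would pick R6 and R1 for 18, but a cheaper cover exists.
Choose R1 and R8: together they cover Elm, Teak, Ash, Holly — every station.
Total annual cost: 12 + 4 = 16.
No cover costs less than 16.

16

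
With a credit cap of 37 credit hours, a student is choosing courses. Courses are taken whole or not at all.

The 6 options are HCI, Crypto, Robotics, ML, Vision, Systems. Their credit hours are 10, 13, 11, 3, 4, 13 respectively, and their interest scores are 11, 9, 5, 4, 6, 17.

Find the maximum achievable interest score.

Allowing fractional choices, the relaxed optimum would be about 42.8, but courses are indivisible.
HCI + Crypto + Systems: credit hours 10 + 13 + 13 = 36 ≤ 37, interest score 11 + 9 + 17 = 37.
HCI + Robotics + ML + Systems: credit hours 10 + 11 + 3 + 13 = 37 ≤ 37, interest score 11 + 5 + 4 + 17 = 37.
HCI + ML + Vision + Systems: credit hours 10 + 3 + 4 + 13 = 30 ≤ 37, interest score 11 + 4 + 6 + 17 = 38.
Best is HCI, ML, Vision, and Systems with total interest score 38.

38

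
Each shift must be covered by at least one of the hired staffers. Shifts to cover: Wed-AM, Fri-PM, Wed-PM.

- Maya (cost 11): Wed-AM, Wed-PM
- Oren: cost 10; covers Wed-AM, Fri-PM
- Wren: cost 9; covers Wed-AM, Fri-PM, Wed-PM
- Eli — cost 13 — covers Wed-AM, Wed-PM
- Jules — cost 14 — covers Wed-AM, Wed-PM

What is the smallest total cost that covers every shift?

Wren alone covers Wed-AM, Fri-PM, Wed-PM — every shift.
Total cost: 9.
No cover costs less than 9.

9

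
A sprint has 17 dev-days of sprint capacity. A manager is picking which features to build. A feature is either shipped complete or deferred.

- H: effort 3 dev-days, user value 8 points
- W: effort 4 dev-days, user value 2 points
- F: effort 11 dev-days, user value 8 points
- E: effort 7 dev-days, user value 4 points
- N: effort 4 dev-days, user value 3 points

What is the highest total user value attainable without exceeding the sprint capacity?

Treat it as a binary knapsack problem.
Take H and F: effort 3 + 11 = 14 ≤ 17, user value 8 + 8 = 16.
No other feasible combination does better.

16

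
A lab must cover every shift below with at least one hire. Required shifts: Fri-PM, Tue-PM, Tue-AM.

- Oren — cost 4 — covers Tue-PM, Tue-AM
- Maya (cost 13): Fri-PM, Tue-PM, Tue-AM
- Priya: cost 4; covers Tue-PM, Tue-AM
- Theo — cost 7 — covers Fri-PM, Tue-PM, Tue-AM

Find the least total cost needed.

7

The greedy cost-per-new-shift heuristic would pick Oren and Theo for 11, but a cheaper cover exists.
Theo alone covers Fri-PM, Tue-PM, Tue-AM — every shift.
Total cost: 7.
No cover costs less than 7.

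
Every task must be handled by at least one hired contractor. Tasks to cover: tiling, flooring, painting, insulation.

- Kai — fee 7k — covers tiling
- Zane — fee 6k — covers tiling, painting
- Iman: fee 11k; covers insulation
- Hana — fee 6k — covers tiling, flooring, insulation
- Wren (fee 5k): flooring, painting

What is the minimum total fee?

This is a weighted set-cover instance.
Choose Hana and Wren: together they cover tiling, flooring, painting, insulation — every task.
Total fee: 6 + 5 = 11.
No cover costs less than 11.

11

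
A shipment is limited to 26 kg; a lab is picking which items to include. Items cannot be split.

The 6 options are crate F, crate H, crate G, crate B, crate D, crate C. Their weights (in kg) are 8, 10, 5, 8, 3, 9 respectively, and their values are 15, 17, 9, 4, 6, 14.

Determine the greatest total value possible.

47

crate F + crate G + crate D + crate C: weight 8 + 5 + 3 + 9 = 25 ≤ 26, value 15 + 9 + 6 + 14 = 44.
crate F + crate H + crate G: weight 8 + 10 + 5 = 23 ≤ 26, value 15 + 17 + 9 = 41.
crate F + crate H + crate G + crate D: weight 8 + 10 + 5 + 3 = 26 ≤ 26, value 15 + 17 + 9 + 6 = 47.
Best is crate F, crate H, crate G, and crate D with total value 47.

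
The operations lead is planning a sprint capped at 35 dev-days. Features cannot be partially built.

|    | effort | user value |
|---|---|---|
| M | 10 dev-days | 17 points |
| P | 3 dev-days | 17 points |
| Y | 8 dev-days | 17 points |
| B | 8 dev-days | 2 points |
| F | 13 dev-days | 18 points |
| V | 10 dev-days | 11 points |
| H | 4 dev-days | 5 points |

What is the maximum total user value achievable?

Allowing fractional choices, the relaxed optimum would be about 70.2, but features are indivisible.
M + P + Y + F: effort 10 + 3 + 8 + 13 = 34 ≤ 35, user value 17 + 17 + 17 + 18 = 69.
P + Y + F + V: effort 3 + 8 + 13 + 10 = 34 ≤ 35, user value 17 + 17 + 18 + 11 = 63.
M + P + Y + V + H: effort 10 + 3 + 8 + 10 + 4 = 35 ≤ 35, user value 17 + 17 + 17 + 11 + 5 = 67.
Best is M, P, Y, and F with total user value 69.

69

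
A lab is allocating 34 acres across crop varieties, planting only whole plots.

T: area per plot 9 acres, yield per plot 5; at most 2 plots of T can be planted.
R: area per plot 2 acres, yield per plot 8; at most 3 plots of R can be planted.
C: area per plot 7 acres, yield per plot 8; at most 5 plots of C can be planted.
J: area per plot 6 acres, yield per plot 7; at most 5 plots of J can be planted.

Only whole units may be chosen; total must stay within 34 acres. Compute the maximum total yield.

3×R, 3×C, and 1×J: area 33 ≤ 34, yield 3·8 + 3·8 + 1·7 = 55.
3×R and 4×C: area 34 ≤ 34, yield 3·8 + 4·8 = 56.
Best is 56.

56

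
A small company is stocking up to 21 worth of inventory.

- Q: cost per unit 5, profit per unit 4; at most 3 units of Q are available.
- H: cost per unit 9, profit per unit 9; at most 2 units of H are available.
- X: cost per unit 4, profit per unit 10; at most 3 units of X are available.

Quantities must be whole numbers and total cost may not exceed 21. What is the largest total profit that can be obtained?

This is a bounded integer knapsack.
X has the best ratio (10/4); taking only X gives at most 3×10 = 30 (stopped by the supply cap of 3).
Mixing does better — 1×H and 3×X: cost 21 ≤ 21, profit 1·9 + 3·10 = 39.

39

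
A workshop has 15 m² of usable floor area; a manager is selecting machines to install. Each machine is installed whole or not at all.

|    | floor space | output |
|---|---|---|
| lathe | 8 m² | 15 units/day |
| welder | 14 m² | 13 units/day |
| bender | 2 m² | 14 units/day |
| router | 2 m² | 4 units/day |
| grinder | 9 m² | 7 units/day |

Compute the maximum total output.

33

Allowing fractional choices, the relaxed optimum would be about 35.8, but machines are indivisible.
lathe + bender: floor space 8 + 2 = 10 ≤ 15, output 15 + 14 = 29.
lathe + bender + router: floor space 8 + 2 + 2 = 12 ≤ 15, output 15 + 14 + 4 = 33.
Best is lathe, bender, and router with total output 33.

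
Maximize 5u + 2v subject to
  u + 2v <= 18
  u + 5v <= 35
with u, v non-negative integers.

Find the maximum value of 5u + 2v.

(u,v)=(18,0) is feasible, giving 90.
(u,v)=(17,0) is feasible, giving 85.
No feasible integer point exceeds 90.

90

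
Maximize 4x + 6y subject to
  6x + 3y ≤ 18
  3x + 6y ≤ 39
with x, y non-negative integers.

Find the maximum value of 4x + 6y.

36

(x,y)=(0,6): 6·0+3·6=18≤18, 3·0+6·6=36≤39, objective 36.
(x,y)=(0,5): 6·0+3·5=15≤18, 3·0+6·5=30≤39, objective 30.
Maximum is 36 at (x,y)=(0,6).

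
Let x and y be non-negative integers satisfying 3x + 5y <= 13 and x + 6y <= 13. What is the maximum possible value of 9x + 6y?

(x,y)=(4,0): 3·4+5·0=12≤13, 1·4+6·0=4≤13, objective 36.
(x,y)=(3,0): 3·3+5·0=9≤13, 1·3+6·0=3≤13, objective 27.
Maximum is 36 at (x,y)=(4,0).

36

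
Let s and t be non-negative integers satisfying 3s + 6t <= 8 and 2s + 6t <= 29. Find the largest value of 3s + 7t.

7

(s,t)=(0,1): 3·0+6·1=6≤8, 2·0+6·1=6≤29, objective 7.
(s,t)=(1,0): 3·1+6·0=3≤8, 2·1+6·0=2≤29, objective 3.
(s,t)=(0,0): 3·0+6·0=0≤8, 2·0+6·0=0≤29, objective 0.
No feasible integer point exceeds 7.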